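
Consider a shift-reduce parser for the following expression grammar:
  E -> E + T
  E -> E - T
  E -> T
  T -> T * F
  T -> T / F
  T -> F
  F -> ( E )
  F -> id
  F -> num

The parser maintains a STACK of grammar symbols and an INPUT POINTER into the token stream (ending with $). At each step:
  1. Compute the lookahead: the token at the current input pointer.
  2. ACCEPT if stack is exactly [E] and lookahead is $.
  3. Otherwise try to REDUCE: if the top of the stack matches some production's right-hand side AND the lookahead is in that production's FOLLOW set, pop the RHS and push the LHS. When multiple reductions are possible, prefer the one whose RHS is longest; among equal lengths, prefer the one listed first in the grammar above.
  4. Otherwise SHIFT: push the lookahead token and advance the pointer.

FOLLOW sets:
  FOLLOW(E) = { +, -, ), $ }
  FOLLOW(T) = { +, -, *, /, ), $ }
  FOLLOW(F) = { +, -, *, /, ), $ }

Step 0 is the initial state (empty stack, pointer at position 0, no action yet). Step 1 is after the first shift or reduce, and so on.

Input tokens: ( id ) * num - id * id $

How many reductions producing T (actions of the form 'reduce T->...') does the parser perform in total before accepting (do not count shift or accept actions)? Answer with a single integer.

Answer: 5

Derivation:
Step 1: shift (. Stack=[(] ptr=1 lookahead=id remaining=[id ) * num - id * id $]
Step 2: shift id. Stack=[( id] ptr=2 lookahead=) remaining=[) * num - id * id $]
Step 3: reduce F->id. Stack=[( F] ptr=2 lookahead=) remaining=[) * num - id * id $]
Step 4: reduce T->F. Stack=[( T] ptr=2 lookahead=) remaining=[) * num - id * id $]
Step 5: reduce E->T. Stack=[( E] ptr=2 lookahead=) remaining=[) * num - id * id $]
Step 6: shift ). Stack=[( E )] ptr=3 lookahead=* remaining=[* num - id * id $]
Step 7: reduce F->( E ). Stack=[F] ptr=3 lookahead=* remaining=[* num - id * id $]
Step 8: reduce T->F. Stack=[T] ptr=3 lookahead=* remaining=[* num - id * id $]
Step 9: shift *. Stack=[T *] ptr=4 lookahead=num remaining=[num - id * id $]
Step 10: shift num. Stack=[T * num] ptr=5 lookahead=- remaining=[- id * id $]
Step 11: reduce F->num. Stack=[T * F] ptr=5 lookahead=- remaining=[- id * id $]
Step 12: reduce T->T * F. Stack=[T] ptr=5 lookahead=- remaining=[- id * id $]
Step 13: reduce E->T. Stack=[E] ptr=5 lookahead=- remaining=[- id * id $]
Step 14: shift -. Stack=[E -] ptr=6 lookahead=id remaining=[id * id $]
Step 15: shift id. Stack=[E - id] ptr=7 lookahead=* remaining=[* id $]
Step 16: reduce F->id. Stack=[E - F] ptr=7 lookahead=* remaining=[* id $]
Step 17: reduce T->F. Stack=[E - T] ptr=7 lookahead=* remaining=[* id $]
Step 18: shift *. Stack=[E - T *] ptr=8 lookahead=id remaining=[id $]
Step 19: shift id. Stack=[E - T * id] ptr=9 lookahead=$ remaining=[$]
Step 20: reduce F->id. Stack=[E - T * F] ptr=9 lookahead=$ remaining=[$]
Step 21: reduce T->T * F. Stack=[E - T] ptr=9 lookahead=$ remaining=[$]
Step 22: reduce E->E - T. Stack=[E] ptr=9 lookahead=$ remaining=[$]
Step 23: accept. Stack=[E] ptr=9 lookahead=$ remaining=[$]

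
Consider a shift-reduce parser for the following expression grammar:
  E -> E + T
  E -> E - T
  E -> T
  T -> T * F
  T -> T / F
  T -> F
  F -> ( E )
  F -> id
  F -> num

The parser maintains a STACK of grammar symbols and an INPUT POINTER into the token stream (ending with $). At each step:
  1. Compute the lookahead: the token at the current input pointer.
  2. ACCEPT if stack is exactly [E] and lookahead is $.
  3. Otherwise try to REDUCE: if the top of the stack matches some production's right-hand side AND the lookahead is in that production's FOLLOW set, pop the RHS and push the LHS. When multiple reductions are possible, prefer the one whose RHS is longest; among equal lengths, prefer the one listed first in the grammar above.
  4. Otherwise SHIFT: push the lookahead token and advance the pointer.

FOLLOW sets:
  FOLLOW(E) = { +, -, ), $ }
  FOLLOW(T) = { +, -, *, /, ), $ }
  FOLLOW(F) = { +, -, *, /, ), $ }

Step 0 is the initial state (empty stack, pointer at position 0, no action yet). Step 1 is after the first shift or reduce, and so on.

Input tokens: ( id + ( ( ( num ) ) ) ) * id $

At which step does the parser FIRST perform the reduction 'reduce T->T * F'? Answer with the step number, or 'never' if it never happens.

Answer: 32

Derivation:
Step 1: shift (. Stack=[(] ptr=1 lookahead=id remaining=[id + ( ( ( num ) ) ) ) * id $]
Step 2: shift id. Stack=[( id] ptr=2 lookahead=+ remaining=[+ ( ( ( num ) ) ) ) * id $]
Step 3: reduce F->id. Stack=[( F] ptr=2 lookahead=+ remaining=[+ ( ( ( num ) ) ) ) * id $]
Step 4: reduce T->F. Stack=[( T] ptr=2 lookahead=+ remaining=[+ ( ( ( num ) ) ) ) * id $]
Step 5: reduce E->T. Stack=[( E] ptr=2 lookahead=+ remaining=[+ ( ( ( num ) ) ) ) * id $]
Step 6: shift +. Stack=[( E +] ptr=3 lookahead=( remaining=[( ( ( num ) ) ) ) * id $]
Step 7: shift (. Stack=[( E + (] ptr=4 lookahead=( remaining=[( ( num ) ) ) ) * id $]
Step 8: shift (. Stack=[( E + ( (] ptr=5 lookahead=( remaining=[( num ) ) ) ) * id $]
Step 9: shift (. Stack=[( E + ( ( (] ptr=6 lookahead=num remaining=[num ) ) ) ) * id $]
Step 10: shift num. Stack=[( E + ( ( ( num] ptr=7 lookahead=) remaining=[) ) ) ) * id $]
Step 11: reduce F->num. Stack=[( E + ( ( ( F] ptr=7 lookahead=) remaining=[) ) ) ) * id $]
Step 12: reduce T->F. Stack=[( E + ( ( ( T] ptr=7 lookahead=) remaining=[) ) ) ) * id $]
Step 13: reduce E->T. Stack=[( E + ( ( ( E] ptr=7 lookahead=) remaining=[) ) ) ) * id $]
Step 14: shift ). Stack=[( E + ( ( ( E )] ptr=8 lookahead=) remaining=[) ) ) * id $]
Step 15: reduce F->( E ). Stack=[( E + ( ( F] ptr=8 lookahead=) remaining=[) ) ) * id $]
Step 16: reduce T->F. Stack=[( E + ( ( T] ptr=8 lookahead=) remaining=[) ) ) * id $]
Step 17: reduce E->T. Stack=[( E + ( ( E] ptr=8 lookahead=) remaining=[) ) ) * id $]
Step 18: shift ). Stack=[( E + ( ( E )] ptr=9 lookahead=) remaining=[) ) * id $]
Step 19: reduce F->( E ). Stack=[( E + ( F] ptr=9 lookahead=) remaining=[) ) * id $]
Step 20: reduce T->F. Stack=[( E + ( T] ptr=9 lookahead=) remaining=[) ) * id $]
Step 21: reduce E->T. Stack=[( E + ( E] ptr=9 lookahead=) remaining=[) ) * id $]
Step 22: shift ). Stack=[( E + ( E )] ptr=10 lookahead=) remaining=[) * id $]
Step 23: reduce F->( E ). Stack=[( E + F] ptr=10 lookahead=) remaining=[) * id $]
Step 24: reduce T->F. Stack=[( E + T] ptr=10 lookahead=) remaining=[) * id $]
Step 25: reduce E->E + T. Stack=[( E] ptr=10 lookahead=) remaining=[) * id $]
Step 26: shift ). Stack=[( E )] ptr=11 lookahead=* remaining=[* id $]
Step 27: reduce F->( E ). Stack=[F] ptr=11 lookahead=* remaining=[* id $]
Step 28: reduce T->F. Stack=[T] ptr=11 lookahead=* remaining=[* id $]
Step 29: shift *. Stack=[T *] ptr=12 lookahead=id remaining=[id $]
Step 30: shift id. Stack=[T * id] ptr=13 lookahead=$ remaining=[$]
Step 31: reduce F->id. Stack=[T * F] ptr=13 lookahead=$ remaining=[$]
Step 32: reduce T->T * F. Stack=[T] ptr=13 lookahead=$ remaining=[$]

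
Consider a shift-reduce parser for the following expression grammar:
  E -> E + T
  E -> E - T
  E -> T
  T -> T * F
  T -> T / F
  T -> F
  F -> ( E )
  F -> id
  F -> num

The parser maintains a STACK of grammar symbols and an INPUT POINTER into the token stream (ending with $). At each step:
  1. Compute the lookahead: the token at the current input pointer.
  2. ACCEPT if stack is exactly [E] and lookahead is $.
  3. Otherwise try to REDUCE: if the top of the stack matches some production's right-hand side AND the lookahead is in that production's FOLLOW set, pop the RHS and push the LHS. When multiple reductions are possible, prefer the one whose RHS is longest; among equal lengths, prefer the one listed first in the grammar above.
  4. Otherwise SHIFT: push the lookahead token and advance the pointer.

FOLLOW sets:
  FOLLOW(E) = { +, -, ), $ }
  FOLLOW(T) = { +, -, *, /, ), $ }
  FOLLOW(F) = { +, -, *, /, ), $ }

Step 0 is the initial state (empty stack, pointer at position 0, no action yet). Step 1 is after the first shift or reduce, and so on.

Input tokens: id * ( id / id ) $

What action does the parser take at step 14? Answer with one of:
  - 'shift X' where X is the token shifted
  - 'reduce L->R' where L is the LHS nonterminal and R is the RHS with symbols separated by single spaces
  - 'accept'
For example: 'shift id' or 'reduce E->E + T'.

Answer: shift )

Derivation:
Step 1: shift id. Stack=[id] ptr=1 lookahead=* remaining=[* ( id / id ) $]
Step 2: reduce F->id. Stack=[F] ptr=1 lookahead=* remaining=[* ( id / id ) $]
Step 3: reduce T->F. Stack=[T] ptr=1 lookahead=* remaining=[* ( id / id ) $]
Step 4: shift *. Stack=[T *] ptr=2 lookahead=( remaining=[( id / id ) $]
Step 5: shift (. Stack=[T * (] ptr=3 lookahead=id remaining=[id / id ) $]
Step 6: shift id. Stack=[T * ( id] ptr=4 lookahead=/ remaining=[/ id ) $]
Step 7: reduce F->id. Stack=[T * ( F] ptr=4 lookahead=/ remaining=[/ id ) $]
Step 8: reduce T->F. Stack=[T * ( T] ptr=4 lookahead=/ remaining=[/ id ) $]
Step 9: shift /. Stack=[T * ( T /] ptr=5 lookahead=id remaining=[id ) $]
Step 10: shift id. Stack=[T * ( T / id] ptr=6 lookahead=) remaining=[) $]
Step 11: reduce F->id. Stack=[T * ( T / F] ptr=6 lookahead=) remaining=[) $]
Step 12: reduce T->T / F. Stack=[T * ( T] ptr=6 lookahead=) remaining=[) $]
Step 13: reduce E->T. Stack=[T * ( E] ptr=6 lookahead=) remaining=[) $]
Step 14: shift ). Stack=[T * ( E )] ptr=7 lookahead=$ remaining=[$]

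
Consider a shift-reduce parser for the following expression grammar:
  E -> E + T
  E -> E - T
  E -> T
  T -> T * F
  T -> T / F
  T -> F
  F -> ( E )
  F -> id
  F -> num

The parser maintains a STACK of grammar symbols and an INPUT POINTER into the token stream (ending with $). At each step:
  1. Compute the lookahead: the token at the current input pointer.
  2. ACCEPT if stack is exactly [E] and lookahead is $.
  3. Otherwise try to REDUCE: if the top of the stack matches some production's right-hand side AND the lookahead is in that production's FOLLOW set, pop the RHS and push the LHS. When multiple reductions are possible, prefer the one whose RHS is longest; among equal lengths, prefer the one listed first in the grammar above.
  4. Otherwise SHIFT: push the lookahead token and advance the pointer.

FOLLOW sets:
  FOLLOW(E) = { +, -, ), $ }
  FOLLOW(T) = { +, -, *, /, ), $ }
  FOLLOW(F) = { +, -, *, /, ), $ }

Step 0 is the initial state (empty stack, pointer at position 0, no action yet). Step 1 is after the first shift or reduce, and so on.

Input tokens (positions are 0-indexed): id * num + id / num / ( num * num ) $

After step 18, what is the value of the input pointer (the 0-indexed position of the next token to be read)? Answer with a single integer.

Step 1: shift id. Stack=[id] ptr=1 lookahead=* remaining=[* num + id / num / ( num * num ) $]
Step 2: reduce F->id. Stack=[F] ptr=1 lookahead=* remaining=[* num + id / num / ( num * num ) $]
Step 3: reduce T->F. Stack=[T] ptr=1 lookahead=* remaining=[* num + id / num / ( num * num ) $]
Step 4: shift *. Stack=[T *] ptr=2 lookahead=num remaining=[num + id / num / ( num * num ) $]
Step 5: shift num. Stack=[T * num] ptr=3 lookahead=+ remaining=[+ id / num / ( num * num ) $]
Step 6: reduce F->num. Stack=[T * F] ptr=3 lookahead=+ remaining=[+ id / num / ( num * num ) $]
Step 7: reduce T->T * F. Stack=[T] ptr=3 lookahead=+ remaining=[+ id / num / ( num * num ) $]
Step 8: reduce E->T. Stack=[E] ptr=3 lookahead=+ remaining=[+ id / num / ( num * num ) $]
Step 9: shift +. Stack=[E +] ptr=4 lookahead=id remaining=[id / num / ( num * num ) $]
Step 10: shift id. Stack=[E + id] ptr=5 lookahead=/ remaining=[/ num / ( num * num ) $]
Step 11: reduce F->id. Stack=[E + F] ptr=5 lookahead=/ remaining=[/ num / ( num * num ) $]
Step 12: reduce T->F. Stack=[E + T] ptr=5 lookahead=/ remaining=[/ num / ( num * num ) $]
Step 13: shift /. Stack=[E + T /] ptr=6 lookahead=num remaining=[num / ( num * num ) $]
Step 14: shift num. Stack=[E + T / num] ptr=7 lookahead=/ remaining=[/ ( num * num ) $]
Step 15: reduce F->num. Stack=[E + T / F] ptr=7 lookahead=/ remaining=[/ ( num * num ) $]
Step 16: reduce T->T / F. Stack=[E + T] ptr=7 lookahead=/ remaining=[/ ( num * num ) $]
Step 17: shift /. Stack=[E + T /] ptr=8 lookahead=( remaining=[( num * num ) $]
Step 18: shift (. Stack=[E + T / (] ptr=9 lookahead=num remaining=[num * num ) $]

Answer: 9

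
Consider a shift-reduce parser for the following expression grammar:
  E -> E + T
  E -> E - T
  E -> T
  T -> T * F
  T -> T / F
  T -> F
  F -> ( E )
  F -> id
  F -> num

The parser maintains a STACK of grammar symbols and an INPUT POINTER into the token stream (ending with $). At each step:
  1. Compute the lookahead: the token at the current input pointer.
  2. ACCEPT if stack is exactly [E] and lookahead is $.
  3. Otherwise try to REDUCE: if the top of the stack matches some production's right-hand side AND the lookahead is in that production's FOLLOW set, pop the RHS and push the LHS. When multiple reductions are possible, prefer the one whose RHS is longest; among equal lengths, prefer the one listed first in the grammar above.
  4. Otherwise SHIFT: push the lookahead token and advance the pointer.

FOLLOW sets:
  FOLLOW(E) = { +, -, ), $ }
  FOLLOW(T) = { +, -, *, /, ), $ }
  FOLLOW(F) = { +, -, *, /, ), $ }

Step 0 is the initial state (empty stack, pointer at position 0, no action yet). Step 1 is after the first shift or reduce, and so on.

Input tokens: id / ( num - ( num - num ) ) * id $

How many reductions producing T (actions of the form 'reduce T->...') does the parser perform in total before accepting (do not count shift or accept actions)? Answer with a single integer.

Answer: 7

Derivation:
Step 1: shift id. Stack=[id] ptr=1 lookahead=/ remaining=[/ ( num - ( num - num ) ) * id $]
Step 2: reduce F->id. Stack=[F] ptr=1 lookahead=/ remaining=[/ ( num - ( num - num ) ) * id $]
Step 3: reduce T->F. Stack=[T] ptr=1 lookahead=/ remaining=[/ ( num - ( num - num ) ) * id $]
Step 4: shift /. Stack=[T /] ptr=2 lookahead=( remaining=[( num - ( num - num ) ) * id $]
Step 5: shift (. Stack=[T / (] ptr=3 lookahead=num remaining=[num - ( num - num ) ) * id $]
Step 6: shift num. Stack=[T / ( num] ptr=4 lookahead=- remaining=[- ( num - num ) ) * id $]
Step 7: reduce F->num. Stack=[T / ( F] ptr=4 lookahead=- remaining=[- ( num - num ) ) * id $]
Step 8: reduce T->F. Stack=[T / ( T] ptr=4 lookahead=- remaining=[- ( num - num ) ) * id $]
Step 9: reduce E->T. Stack=[T / ( E] ptr=4 lookahead=- remaining=[- ( num - num ) ) * id $]
Step 10: shift -. Stack=[T / ( E -] ptr=5 lookahead=( remaining=[( num - num ) ) * id $]
Step 11: shift (. Stack=[T / ( E - (] ptr=6 lookahead=num remaining=[num - num ) ) * id $]
Step 12: shift num. Stack=[T / ( E - ( num] ptr=7 lookahead=- remaining=[- num ) ) * id $]
Step 13: reduce F->num. Stack=[T / ( E - ( F] ptr=7 lookahead=- remaining=[- num ) ) * id $]
Step 14: reduce T->F. Stack=[T / ( E - ( T] ptr=7 lookahead=- remaining=[- num ) ) * id $]
Step 15: reduce E->T. Stack=[T / ( E - ( E] ptr=7 lookahead=- remaining=[- num ) ) * id $]
Step 16: shift -. Stack=[T / ( E - ( E -] ptr=8 lookahead=num remaining=[num ) ) * id $]
Step 17: shift num. Stack=[T / ( E - ( E - num] ptr=9 lookahead=) remaining=[) ) * id $]
Step 18: reduce F->num. Stack=[T / ( E - ( E - F] ptr=9 lookahead=) remaining=[) ) * id $]
Step 19: reduce T->F. Stack=[T / ( E - ( E - T] ptr=9 lookahead=) remaining=[) ) * id $]
Step 20: reduce E->E - T. Stack=[T / ( E - ( E] ptr=9 lookahead=) remaining=[) ) * id $]
Step 21: shift ). Stack=[T / ( E - ( E )] ptr=10 lookahead=) remaining=[) * id $]
Step 22: reduce F->( E ). Stack=[T / ( E - F] ptr=10 lookahead=) remaining=[) * id $]
Step 23: reduce T->F. Stack=[T / ( E - T] ptr=10 lookahead=) remaining=[) * id $]
Step 24: reduce E->E - T. Stack=[T / ( E] ptr=10 lookahead=) remaining=[) * id $]
Step 25: shift ). Stack=[T / ( E )] ptr=11 lookahead=* remaining=[* id $]
Step 26: reduce F->( E ). Stack=[T / F] ptr=11 lookahead=* remaining=[* id $]
Step 27: reduce T->T / F. Stack=[T] ptr=11 lookahead=* remaining=[* id $]
Step 28: shift *. Stack=[T *] ptr=12 lookahead=id remaining=[id $]
Step 29: shift id. Stack=[T * id] ptr=13 lookahead=$ remaining=[$]
Step 30: reduce F->id. Stack=[T * F] ptr=13 lookahead=$ remaining=[$]
Step 31: reduce T->T * F. Stack=[T] ptr=13 lookahead=$ remaining=[$]
Step 32: reduce E->T. Stack=[E] ptr=13 lookahead=$ remaining=[$]
Step 33: accept. Stack=[E] ptr=13 lookahead=$ remaining=[$]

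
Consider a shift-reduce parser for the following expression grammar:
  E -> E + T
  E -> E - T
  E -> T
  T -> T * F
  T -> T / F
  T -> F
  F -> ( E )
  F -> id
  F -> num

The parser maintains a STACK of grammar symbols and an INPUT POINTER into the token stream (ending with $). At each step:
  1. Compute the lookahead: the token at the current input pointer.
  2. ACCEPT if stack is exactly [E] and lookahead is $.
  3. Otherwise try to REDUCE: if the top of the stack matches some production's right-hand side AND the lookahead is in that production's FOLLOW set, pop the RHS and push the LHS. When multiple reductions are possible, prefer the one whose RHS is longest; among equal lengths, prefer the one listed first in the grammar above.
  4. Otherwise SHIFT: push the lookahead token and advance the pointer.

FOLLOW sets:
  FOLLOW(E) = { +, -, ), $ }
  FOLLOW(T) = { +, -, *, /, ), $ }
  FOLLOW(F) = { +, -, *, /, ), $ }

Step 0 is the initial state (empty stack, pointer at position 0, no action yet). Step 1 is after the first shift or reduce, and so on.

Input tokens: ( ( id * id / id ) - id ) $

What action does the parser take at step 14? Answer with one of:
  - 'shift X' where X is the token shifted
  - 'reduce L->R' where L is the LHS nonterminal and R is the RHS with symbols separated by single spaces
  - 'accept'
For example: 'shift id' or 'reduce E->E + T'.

Answer: reduce E->T

Derivation:
Step 1: shift (. Stack=[(] ptr=1 lookahead=( remaining=[( id * id / id ) - id ) $]
Step 2: shift (. Stack=[( (] ptr=2 lookahead=id remaining=[id * id / id ) - id ) $]
Step 3: shift id. Stack=[( ( id] ptr=3 lookahead=* remaining=[* id / id ) - id ) $]
Step 4: reduce F->id. Stack=[( ( F] ptr=3 lookahead=* remaining=[* id / id ) - id ) $]
Step 5: reduce T->F. Stack=[( ( T] ptr=3 lookahead=* remaining=[* id / id ) - id ) $]
Step 6: shift *. Stack=[( ( T *] ptr=4 lookahead=id remaining=[id / id ) - id ) $]
Step 7: shift id. Stack=[( ( T * id] ptr=5 lookahead=/ remaining=[/ id ) - id ) $]
Step 8: reduce F->id. Stack=[( ( T * F] ptr=5 lookahead=/ remaining=[/ id ) - id ) $]
Step 9: reduce T->T * F. Stack=[( ( T] ptr=5 lookahead=/ remaining=[/ id ) - id ) $]
Step 10: shift /. Stack=[( ( T /] ptr=6 lookahead=id remaining=[id ) - id ) $]
Step 11: shift id. Stack=[( ( T / id] ptr=7 lookahead=) remaining=[) - id ) $]
Step 12: reduce F->id. Stack=[( ( T / F] ptr=7 lookahead=) remaining=[) - id ) $]
Step 13: reduce T->T / F. Stack=[( ( T] ptr=7 lookahead=) remaining=[) - id ) $]
Step 14: reduce E->T. Stack=[( ( E] ptr=7 lookahead=) remaining=[) - id ) $]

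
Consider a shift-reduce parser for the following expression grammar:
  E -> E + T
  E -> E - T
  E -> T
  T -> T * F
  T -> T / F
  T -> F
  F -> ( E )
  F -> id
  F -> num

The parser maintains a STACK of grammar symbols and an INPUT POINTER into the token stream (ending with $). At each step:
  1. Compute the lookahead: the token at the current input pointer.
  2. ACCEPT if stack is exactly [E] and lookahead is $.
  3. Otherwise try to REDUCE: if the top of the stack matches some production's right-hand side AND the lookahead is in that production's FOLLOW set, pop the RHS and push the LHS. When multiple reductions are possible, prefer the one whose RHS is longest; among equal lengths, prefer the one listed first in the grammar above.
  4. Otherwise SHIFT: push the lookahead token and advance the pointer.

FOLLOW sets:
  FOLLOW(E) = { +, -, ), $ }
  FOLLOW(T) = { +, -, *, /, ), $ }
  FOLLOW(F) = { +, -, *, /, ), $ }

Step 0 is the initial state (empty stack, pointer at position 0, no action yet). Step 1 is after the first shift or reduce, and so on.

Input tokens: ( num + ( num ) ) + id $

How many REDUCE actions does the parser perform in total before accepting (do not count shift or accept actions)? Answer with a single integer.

Answer: 15

Derivation:
Step 1: shift (. Stack=[(] ptr=1 lookahead=num remaining=[num + ( num ) ) + id $]
Step 2: shift num. Stack=[( num] ptr=2 lookahead=+ remaining=[+ ( num ) ) + id $]
Step 3: reduce F->num. Stack=[( F] ptr=2 lookahead=+ remaining=[+ ( num ) ) + id $]
Step 4: reduce T->F. Stack=[( T] ptr=2 lookahead=+ remaining=[+ ( num ) ) + id $]
Step 5: reduce E->T. Stack=[( E] ptr=2 lookahead=+ remaining=[+ ( num ) ) + id $]
Step 6: shift +. Stack=[( E +] ptr=3 lookahead=( remaining=[( num ) ) + id $]
Step 7: shift (. Stack=[( E + (] ptr=4 lookahead=num remaining=[num ) ) + id $]
Step 8: shift num. Stack=[( E + ( num] ptr=5 lookahead=) remaining=[) ) + id $]
Step 9: reduce F->num. Stack=[( E + ( F] ptr=5 lookahead=) remaining=[) ) + id $]
Step 10: reduce T->F. Stack=[( E + ( T] ptr=5 lookahead=) remaining=[) ) + id $]
Step 11: reduce E->T. Stack=[( E + ( E] ptr=5 lookahead=) remaining=[) ) + id $]
Step 12: shift ). Stack=[( E + ( E )] ptr=6 lookahead=) remaining=[) + id $]
Step 13: reduce F->( E ). Stack=[( E + F] ptr=6 lookahead=) remaining=[) + id $]
Step 14: reduce T->F. Stack=[( E + T] ptr=6 lookahead=) remaining=[) + id $]
Step 15: reduce E->E + T. Stack=[( E] ptr=6 lookahead=) remaining=[) + id $]
Step 16: shift ). Stack=[( E )] ptr=7 lookahead=+ remaining=[+ id $]
Step 17: reduce F->( E ). Stack=[F] ptr=7 lookahead=+ remaining=[+ id $]
Step 18: reduce T->F. Stack=[T] ptr=7 lookahead=+ remaining=[+ id $]
Step 19: reduce E->T. Stack=[E] ptr=7 lookahead=+ remaining=[+ id $]
Step 20: shift +. Stack=[E +] ptr=8 lookahead=id remaining=[id $]
Step 21: shift id. Stack=[E + id] ptr=9 lookahead=$ remaining=[$]
Step 22: reduce F->id. Stack=[E + F] ptr=9 lookahead=$ remaining=[$]
Step 23: reduce T->F. Stack=[E + T] ptr=9 lookahead=$ remaining=[$]
Step 24: reduce E->E + T. Stack=[E] ptr=9 lookahead=$ remaining=[$]
Step 25: accept. Stack=[E] ptr=9 lookahead=$ remaining=[$]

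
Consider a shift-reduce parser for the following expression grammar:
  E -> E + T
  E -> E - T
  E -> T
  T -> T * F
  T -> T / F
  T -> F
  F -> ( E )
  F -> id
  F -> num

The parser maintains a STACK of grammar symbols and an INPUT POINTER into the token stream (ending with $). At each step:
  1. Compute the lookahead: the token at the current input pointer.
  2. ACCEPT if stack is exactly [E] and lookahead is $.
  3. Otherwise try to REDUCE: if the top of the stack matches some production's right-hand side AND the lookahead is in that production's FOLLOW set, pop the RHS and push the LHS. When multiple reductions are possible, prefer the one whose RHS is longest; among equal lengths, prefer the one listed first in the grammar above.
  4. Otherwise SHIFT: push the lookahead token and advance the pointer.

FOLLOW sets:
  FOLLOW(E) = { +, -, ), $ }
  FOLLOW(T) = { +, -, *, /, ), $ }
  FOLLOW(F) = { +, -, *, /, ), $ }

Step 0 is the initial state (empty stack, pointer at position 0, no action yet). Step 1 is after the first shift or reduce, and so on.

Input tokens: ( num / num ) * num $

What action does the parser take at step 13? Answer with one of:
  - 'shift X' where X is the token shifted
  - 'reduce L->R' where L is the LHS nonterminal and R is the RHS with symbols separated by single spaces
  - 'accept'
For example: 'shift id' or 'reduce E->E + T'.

Answer: shift *

Derivation:
Step 1: shift (. Stack=[(] ptr=1 lookahead=num remaining=[num / num ) * num $]
Step 2: shift num. Stack=[( num] ptr=2 lookahead=/ remaining=[/ num ) * num $]
Step 3: reduce F->num. Stack=[( F] ptr=2 lookahead=/ remaining=[/ num ) * num $]
Step 4: reduce T->F. Stack=[( T] ptr=2 lookahead=/ remaining=[/ num ) * num $]
Step 5: shift /. Stack=[( T /] ptr=3 lookahead=num remaining=[num ) * num $]
Step 6: shift num. Stack=[( T / num] ptr=4 lookahead=) remaining=[) * num $]
Step 7: reduce F->num. Stack=[( T / F] ptr=4 lookahead=) remaining=[) * num $]
Step 8: reduce T->T / F. Stack=[( T] ptr=4 lookahead=) remaining=[) * num $]
Step 9: reduce E->T. Stack=[( E] ptr=4 lookahead=) remaining=[) * num $]
Step 10: shift ). Stack=[( E )] ptr=5 lookahead=* remaining=[* num $]
Step 11: reduce F->( E ). Stack=[F] ptr=5 lookahead=* remaining=[* num $]
Step 12: reduce T->F. Stack=[T] ptr=5 lookahead=* remaining=[* num $]
Step 13: shift *. Stack=[T *] ptr=6 lookahead=num remaining=[num $]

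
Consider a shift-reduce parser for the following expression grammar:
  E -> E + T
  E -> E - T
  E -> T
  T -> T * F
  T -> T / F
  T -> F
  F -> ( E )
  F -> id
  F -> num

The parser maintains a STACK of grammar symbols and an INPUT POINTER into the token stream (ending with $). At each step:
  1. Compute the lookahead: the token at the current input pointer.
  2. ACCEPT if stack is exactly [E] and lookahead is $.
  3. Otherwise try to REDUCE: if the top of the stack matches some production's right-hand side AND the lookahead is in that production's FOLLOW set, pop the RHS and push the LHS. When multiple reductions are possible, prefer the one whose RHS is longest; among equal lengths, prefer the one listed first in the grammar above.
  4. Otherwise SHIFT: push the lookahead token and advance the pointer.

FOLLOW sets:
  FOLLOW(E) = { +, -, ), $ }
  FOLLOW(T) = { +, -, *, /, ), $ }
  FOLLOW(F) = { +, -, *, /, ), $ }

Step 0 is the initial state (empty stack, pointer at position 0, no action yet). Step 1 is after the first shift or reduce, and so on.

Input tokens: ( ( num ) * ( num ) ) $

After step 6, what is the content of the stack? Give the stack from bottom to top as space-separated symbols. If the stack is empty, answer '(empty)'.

Step 1: shift (. Stack=[(] ptr=1 lookahead=( remaining=[( num ) * ( num ) ) $]
Step 2: shift (. Stack=[( (] ptr=2 lookahead=num remaining=[num ) * ( num ) ) $]
Step 3: shift num. Stack=[( ( num] ptr=3 lookahead=) remaining=[) * ( num ) ) $]
Step 4: reduce F->num. Stack=[( ( F] ptr=3 lookahead=) remaining=[) * ( num ) ) $]
Step 5: reduce T->F. Stack=[( ( T] ptr=3 lookahead=) remaining=[) * ( num ) ) $]
Step 6: reduce E->T. Stack=[( ( E] ptr=3 lookahead=) remaining=[) * ( num ) ) $]

Answer: ( ( E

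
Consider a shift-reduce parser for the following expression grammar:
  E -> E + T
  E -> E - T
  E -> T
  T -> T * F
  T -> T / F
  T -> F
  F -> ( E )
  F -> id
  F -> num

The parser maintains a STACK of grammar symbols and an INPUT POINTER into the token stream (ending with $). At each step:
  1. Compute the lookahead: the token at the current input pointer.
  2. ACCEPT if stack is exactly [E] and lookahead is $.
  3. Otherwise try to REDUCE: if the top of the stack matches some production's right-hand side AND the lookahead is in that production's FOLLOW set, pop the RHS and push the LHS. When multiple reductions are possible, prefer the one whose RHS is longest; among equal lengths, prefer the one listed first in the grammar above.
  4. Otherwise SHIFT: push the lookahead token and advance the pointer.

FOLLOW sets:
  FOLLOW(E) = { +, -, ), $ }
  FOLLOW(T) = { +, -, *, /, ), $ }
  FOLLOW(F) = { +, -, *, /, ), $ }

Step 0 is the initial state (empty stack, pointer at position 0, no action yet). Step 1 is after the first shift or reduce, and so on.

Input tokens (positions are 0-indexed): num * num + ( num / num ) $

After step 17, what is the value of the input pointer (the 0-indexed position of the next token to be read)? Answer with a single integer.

Step 1: shift num. Stack=[num] ptr=1 lookahead=* remaining=[* num + ( num / num ) $]
Step 2: reduce F->num. Stack=[F] ptr=1 lookahead=* remaining=[* num + ( num / num ) $]
Step 3: reduce T->F. Stack=[T] ptr=1 lookahead=* remaining=[* num + ( num / num ) $]
Step 4: shift *. Stack=[T *] ptr=2 lookahead=num remaining=[num + ( num / num ) $]
Step 5: shift num. Stack=[T * num] ptr=3 lookahead=+ remaining=[+ ( num / num ) $]
Step 6: reduce F->num. Stack=[T * F] ptr=3 lookahead=+ remaining=[+ ( num / num ) $]
Step 7: reduce T->T * F. Stack=[T] ptr=3 lookahead=+ remaining=[+ ( num / num ) $]
Step 8: reduce E->T. Stack=[E] ptr=3 lookahead=+ remaining=[+ ( num / num ) $]
Step 9: shift +. Stack=[E +] ptr=4 lookahead=( remaining=[( num / num ) $]
Step 10: shift (. Stack=[E + (] ptr=5 lookahead=num remaining=[num / num ) $]
Step 11: shift num. Stack=[E + ( num] ptr=6 lookahead=/ remaining=[/ num ) $]
Step 12: reduce F->num. Stack=[E + ( F] ptr=6 lookahead=/ remaining=[/ num ) $]
Step 13: reduce T->F. Stack=[E + ( T] ptr=6 lookahead=/ remaining=[/ num ) $]
Step 14: shift /. Stack=[E + ( T /] ptr=7 lookahead=num remaining=[num ) $]
Step 15: shift num. Stack=[E + ( T / num] ptr=8 lookahead=) remaining=[) $]
Step 16: reduce F->num. Stack=[E + ( T / F] ptr=8 lookahead=) remaining=[) $]
Step 17: reduce T->T / F. Stack=[E + ( T] ptr=8 lookahead=) remaining=[) $]

Answer: 8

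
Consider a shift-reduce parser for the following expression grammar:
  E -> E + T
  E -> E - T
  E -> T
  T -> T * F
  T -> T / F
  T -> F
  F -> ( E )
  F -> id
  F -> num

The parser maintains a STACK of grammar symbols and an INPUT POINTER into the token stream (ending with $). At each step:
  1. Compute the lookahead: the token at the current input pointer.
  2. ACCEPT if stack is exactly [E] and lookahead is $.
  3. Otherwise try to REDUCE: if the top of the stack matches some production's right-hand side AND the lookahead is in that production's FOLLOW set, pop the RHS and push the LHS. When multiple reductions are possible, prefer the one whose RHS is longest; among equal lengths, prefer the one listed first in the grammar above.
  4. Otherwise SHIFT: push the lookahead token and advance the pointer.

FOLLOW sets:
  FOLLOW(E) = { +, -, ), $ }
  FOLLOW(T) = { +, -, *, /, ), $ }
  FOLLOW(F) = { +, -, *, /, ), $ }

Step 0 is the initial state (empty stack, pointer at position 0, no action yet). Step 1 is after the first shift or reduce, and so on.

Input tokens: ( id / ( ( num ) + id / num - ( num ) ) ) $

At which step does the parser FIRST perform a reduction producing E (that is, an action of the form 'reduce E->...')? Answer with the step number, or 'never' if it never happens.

Step 1: shift (. Stack=[(] ptr=1 lookahead=id remaining=[id / ( ( num ) + id / num - ( num ) ) ) $]
Step 2: shift id. Stack=[( id] ptr=2 lookahead=/ remaining=[/ ( ( num ) + id / num - ( num ) ) ) $]
Step 3: reduce F->id. Stack=[( F] ptr=2 lookahead=/ remaining=[/ ( ( num ) + id / num - ( num ) ) ) $]
Step 4: reduce T->F. Stack=[( T] ptr=2 lookahead=/ remaining=[/ ( ( num ) + id / num - ( num ) ) ) $]
Step 5: shift /. Stack=[( T /] ptr=3 lookahead=( remaining=[( ( num ) + id / num - ( num ) ) ) $]
Step 6: shift (. Stack=[( T / (] ptr=4 lookahead=( remaining=[( num ) + id / num - ( num ) ) ) $]
Step 7: shift (. Stack=[( T / ( (] ptr=5 lookahead=num remaining=[num ) + id / num - ( num ) ) ) $]
Step 8: shift num. Stack=[( T / ( ( num] ptr=6 lookahead=) remaining=[) + id / num - ( num ) ) ) $]
Step 9: reduce F->num. Stack=[( T / ( ( F] ptr=6 lookahead=) remaining=[) + id / num - ( num ) ) ) $]
Step 10: reduce T->F. Stack=[( T / ( ( T] ptr=6 lookahead=) remaining=[) + id / num - ( num ) ) ) $]
Step 11: reduce E->T. Stack=[( T / ( ( E] ptr=6 lookahead=) remaining=[) + id / num - ( num ) ) ) $]

Answer: 11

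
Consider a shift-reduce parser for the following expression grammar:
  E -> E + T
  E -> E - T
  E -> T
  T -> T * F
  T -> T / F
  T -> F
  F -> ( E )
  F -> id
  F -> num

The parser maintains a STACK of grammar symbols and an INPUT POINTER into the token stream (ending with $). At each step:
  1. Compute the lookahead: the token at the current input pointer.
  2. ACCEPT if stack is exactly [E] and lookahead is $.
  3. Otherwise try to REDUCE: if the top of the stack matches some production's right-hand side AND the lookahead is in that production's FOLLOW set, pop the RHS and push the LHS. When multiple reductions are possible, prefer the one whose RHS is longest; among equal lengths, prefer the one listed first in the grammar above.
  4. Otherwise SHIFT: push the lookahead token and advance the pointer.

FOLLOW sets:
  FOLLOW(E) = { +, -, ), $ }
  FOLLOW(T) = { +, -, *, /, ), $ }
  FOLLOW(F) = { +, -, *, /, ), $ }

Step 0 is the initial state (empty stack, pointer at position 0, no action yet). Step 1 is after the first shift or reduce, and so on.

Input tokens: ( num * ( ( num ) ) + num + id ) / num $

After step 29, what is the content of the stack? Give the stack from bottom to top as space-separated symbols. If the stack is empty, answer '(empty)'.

Answer: ( E

Derivation:
Step 1: shift (. Stack=[(] ptr=1 lookahead=num remaining=[num * ( ( num ) ) + num + id ) / num $]
Step 2: shift num. Stack=[( num] ptr=2 lookahead=* remaining=[* ( ( num ) ) + num + id ) / num $]
Step 3: reduce F->num. Stack=[( F] ptr=2 lookahead=* remaining=[* ( ( num ) ) + num + id ) / num $]
Step 4: reduce T->F. Stack=[( T] ptr=2 lookahead=* remaining=[* ( ( num ) ) + num + id ) / num $]
Step 5: shift *. Stack=[( T *] ptr=3 lookahead=( remaining=[( ( num ) ) + num + id ) / num $]
Step 6: shift (. Stack=[( T * (] ptr=4 lookahead=( remaining=[( num ) ) + num + id ) / num $]
Step 7: shift (. Stack=[( T * ( (] ptr=5 lookahead=num remaining=[num ) ) + num + id ) / num $]
Step 8: shift num. Stack=[( T * ( ( num] ptr=6 lookahead=) remaining=[) ) + num + id ) / num $]
Step 9: reduce F->num. Stack=[( T * ( ( F] ptr=6 lookahead=) remaining=[) ) + num + id ) / num $]
Step 10: reduce T->F. Stack=[( T * ( ( T] ptr=6 lookahead=) remaining=[) ) + num + id ) / num $]
Step 11: reduce E->T. Stack=[( T * ( ( E] ptr=6 lookahead=) remaining=[) ) + num + id ) / num $]
Step 12: shift ). Stack=[( T * ( ( E )] ptr=7 lookahead=) remaining=[) + num + id ) / num $]
Step 13: reduce F->( E ). Stack=[( T * ( F] ptr=7 lookahead=) remaining=[) + num + id ) / num $]
Step 14: reduce T->F. Stack=[( T * ( T] ptr=7 lookahead=) remaining=[) + num + id ) / num $]
Step 15: reduce E->T. Stack=[( T * ( E] ptr=7 lookahead=) remaining=[) + num + id ) / num $]
Step 16: shift ). Stack=[( T * ( E )] ptr=8 lookahead=+ remaining=[+ num + id ) / num $]
Step 17: reduce F->( E ). Stack=[( T * F] ptr=8 lookahead=+ remaining=[+ num + id ) / num $]
Step 18: reduce T->T * F. Stack=[( T] ptr=8 lookahead=+ remaining=[+ num + id ) / num $]
Step 19: reduce E->T. Stack=[( E] ptr=8 lookahead=+ remaining=[+ num + id ) / num $]
Step 20: shift +. Stack=[( E +] ptr=9 lookahead=num remaining=[num + id ) / num $]
Step 21: shift num. Stack=[( E + num] ptr=10 lookahead=+ remaining=[+ id ) / num $]
Step 22: reduce F->num. Stack=[( E + F] ptr=10 lookahead=+ remaining=[+ id ) / num $]
Step 23: reduce T->F. Stack=[( E + T] ptr=10 lookahead=+ remaining=[+ id ) / num $]
Step 24: reduce E->E + T. Stack=[( E] ptr=10 lookahead=+ remaining=[+ id ) / num $]
Step 25: shift +. Stack=[( E +] ptr=11 lookahead=id remaining=[id ) / num $]
Step 26: shift id. Stack=[( E + id] ptr=12 lookahead=) remaining=[) / num $]
Step 27: reduce F->id. Stack=[( E + F] ptr=12 lookahead=) remaining=[) / num $]
Step 28: reduce T->F. Stack=[( E + T] ptr=12 lookahead=) remaining=[) / num $]
Step 29: reduce E->E + T. Stack=[( E] ptr=12 lookahead=) remaining=[) / num $]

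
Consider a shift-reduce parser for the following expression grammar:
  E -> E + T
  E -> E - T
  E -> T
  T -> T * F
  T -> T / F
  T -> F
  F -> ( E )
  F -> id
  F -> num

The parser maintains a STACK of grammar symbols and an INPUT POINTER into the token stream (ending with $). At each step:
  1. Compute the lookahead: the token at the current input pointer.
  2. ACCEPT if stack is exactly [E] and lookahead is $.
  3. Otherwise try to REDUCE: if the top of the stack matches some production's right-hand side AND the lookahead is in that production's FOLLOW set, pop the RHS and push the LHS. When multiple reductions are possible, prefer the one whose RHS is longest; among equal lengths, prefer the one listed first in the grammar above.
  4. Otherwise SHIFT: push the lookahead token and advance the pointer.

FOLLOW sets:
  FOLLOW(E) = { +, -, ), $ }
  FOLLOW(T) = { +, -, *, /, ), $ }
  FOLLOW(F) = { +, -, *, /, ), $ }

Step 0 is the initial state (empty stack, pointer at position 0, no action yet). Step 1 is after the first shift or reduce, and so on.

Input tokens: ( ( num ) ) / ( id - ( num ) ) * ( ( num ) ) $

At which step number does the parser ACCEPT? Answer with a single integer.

Answer: 48

Derivation:
Step 1: shift (. Stack=[(] ptr=1 lookahead=( remaining=[( num ) ) / ( id - ( num ) ) * ( ( num ) ) $]
Step 2: shift (. Stack=[( (] ptr=2 lookahead=num remaining=[num ) ) / ( id - ( num ) ) * ( ( num ) ) $]
Step 3: shift num. Stack=[( ( num] ptr=3 lookahead=) remaining=[) ) / ( id - ( num ) ) * ( ( num ) ) $]
Step 4: reduce F->num. Stack=[( ( F] ptr=3 lookahead=) remaining=[) ) / ( id - ( num ) ) * ( ( num ) ) $]
Step 5: reduce T->F. Stack=[( ( T] ptr=3 lookahead=) remaining=[) ) / ( id - ( num ) ) * ( ( num ) ) $]
Step 6: reduce E->T. Stack=[( ( E] ptr=3 lookahead=) remaining=[) ) / ( id - ( num ) ) * ( ( num ) ) $]
Step 7: shift ). Stack=[( ( E )] ptr=4 lookahead=) remaining=[) / ( id - ( num ) ) * ( ( num ) ) $]
Step 8: reduce F->( E ). Stack=[( F] ptr=4 lookahead=) remaining=[) / ( id - ( num ) ) * ( ( num ) ) $]
Step 9: reduce T->F. Stack=[( T] ptr=4 lookahead=) remaining=[) / ( id - ( num ) ) * ( ( num ) ) $]
Step 10: reduce E->T. Stack=[( E] ptr=4 lookahead=) remaining=[) / ( id - ( num ) ) * ( ( num ) ) $]
Step 11: shift ). Stack=[( E )] ptr=5 lookahead=/ remaining=[/ ( id - ( num ) ) * ( ( num ) ) $]
Step 12: reduce F->( E ). Stack=[F] ptr=5 lookahead=/ remaining=[/ ( id - ( num ) ) * ( ( num ) ) $]
Step 13: reduce T->F. Stack=[T] ptr=5 lookahead=/ remaining=[/ ( id - ( num ) ) * ( ( num ) ) $]
Step 14: shift /. Stack=[T /] ptr=6 lookahead=( remaining=[( id - ( num ) ) * ( ( num ) ) $]
Step 15: shift (. Stack=[T / (] ptr=7 lookahead=id remaining=[id - ( num ) ) * ( ( num ) ) $]
Step 16: shift id. Stack=[T / ( id] ptr=8 lookahead=- remaining=[- ( num ) ) * ( ( num ) ) $]
Step 17: reduce F->id. Stack=[T / ( F] ptr=8 lookahead=- remaining=[- ( num ) ) * ( ( num ) ) $]
Step 18: reduce T->F. Stack=[T / ( T] ptr=8 lookahead=- remaining=[- ( num ) ) * ( ( num ) ) $]
Step 19: reduce E->T. Stack=[T / ( E] ptr=8 lookahead=- remaining=[- ( num ) ) * ( ( num ) ) $]
Step 20: shift -. Stack=[T / ( E -] ptr=9 lookahead=( remaining=[( num ) ) * ( ( num ) ) $]
Step 21: shift (. Stack=[T / ( E - (] ptr=10 lookahead=num remaining=[num ) ) * ( ( num ) ) $]
Step 22: shift num. Stack=[T / ( E - ( num] ptr=11 lookahead=) remaining=[) ) * ( ( num ) ) $]
Step 23: reduce F->num. Stack=[T / ( E - ( F] ptr=11 lookahead=) remaining=[) ) * ( ( num ) ) $]
Step 24: reduce T->F. Stack=[T / ( E - ( T] ptr=11 lookahead=) remaining=[) ) * ( ( num ) ) $]
Step 25: reduce E->T. Stack=[T / ( E - ( E] ptr=11 lookahead=) remaining=[) ) * ( ( num ) ) $]
Step 26: shift ). Stack=[T / ( E - ( E )] ptr=12 lookahead=) remaining=[) * ( ( num ) ) $]
Step 27: reduce F->( E ). Stack=[T / ( E - F] ptr=12 lookahead=) remaining=[) * ( ( num ) ) $]
Step 28: reduce T->F. Stack=[T / ( E - T] ptr=12 lookahead=) remaining=[) * ( ( num ) ) $]
Step 29: reduce E->E - T. Stack=[T / ( E] ptr=12 lookahead=) remaining=[) * ( ( num ) ) $]
Step 30: shift ). Stack=[T / ( E )] ptr=13 lookahead=* remaining=[* ( ( num ) ) $]
Step 31: reduce F->( E ). Stack=[T / F] ptr=13 lookahead=* remaining=[* ( ( num ) ) $]
Step 32: reduce T->T / F. Stack=[T] ptr=13 lookahead=* remaining=[* ( ( num ) ) $]
Step 33: shift *. Stack=[T *] ptr=14 lookahead=( remaining=[( ( num ) ) $]
Step 34: shift (. Stack=[T * (] ptr=15 lookahead=( remaining=[( num ) ) $]
Step 35: shift (. Stack=[T * ( (] ptr=16 lookahead=num remaining=[num ) ) $]
Step 36: shift num. Stack=[T * ( ( num] ptr=17 lookahead=) remaining=[) ) $]
Step 37: reduce F->num. Stack=[T * ( ( F] ptr=17 lookahead=) remaining=[) ) $]
Step 38: reduce T->F. Stack=[T * ( ( T] ptr=17 lookahead=) remaining=[) ) $]
Step 39: reduce E->T. Stack=[T * ( ( E] ptr=17 lookahead=) remaining=[) ) $]
Step 40: shift ). Stack=[T * ( ( E )] ptr=18 lookahead=) remaining=[) $]
Step 41: reduce F->( E ). Stack=[T * ( F] ptr=18 lookahead=) remaining=[) $]
Step 42: reduce T->F. Stack=[T * ( T] ptr=18 lookahead=) remaining=[) $]
Step 43: reduce E->T. Stack=[T * ( E] ptr=18 lookahead=) remaining=[) $]
Step 44: shift ). Stack=[T * ( E )] ptr=19 lookahead=$ remaining=[$]
Step 45: reduce F->( E ). Stack=[T * F] ptr=19 lookahead=$ remaining=[$]
Step 46: reduce T->T * F. Stack=[T] ptr=19 lookahead=$ remaining=[$]
Step 47: reduce E->T. Stack=[E] ptr=19 lookahead=$ remaining=[$]
Step 48: accept. Stack=[E] ptr=19 lookahead=$ remaining=[$]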